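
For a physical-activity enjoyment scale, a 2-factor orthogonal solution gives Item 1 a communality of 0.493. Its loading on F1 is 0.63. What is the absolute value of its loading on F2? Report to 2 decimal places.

Under orthogonal rotation h² = Σλ², so λ_F2² = h² − (0.3969) = 0.493 − 0.3969 = 0.0961.
|λ| = √0.0961 = 0.3100.

0.31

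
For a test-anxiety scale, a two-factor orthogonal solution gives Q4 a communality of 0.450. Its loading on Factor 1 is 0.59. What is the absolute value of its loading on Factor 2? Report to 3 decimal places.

Under orthogonal rotation h² = Σλ², so λ_Factor 2² = h² − (0.3481) = 0.450 − 0.3481 = 0.1019.
|λ| = √0.1019 = 0.3192.

0.319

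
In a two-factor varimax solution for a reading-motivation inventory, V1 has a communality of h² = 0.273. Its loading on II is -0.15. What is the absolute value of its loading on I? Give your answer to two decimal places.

0.50

Under orthogonal rotation h² = Σλ², so λ_I² = h² − (0.0225) = 0.273 − 0.0225 = 0.2505.
|λ| = √0.2505 = 0.5005.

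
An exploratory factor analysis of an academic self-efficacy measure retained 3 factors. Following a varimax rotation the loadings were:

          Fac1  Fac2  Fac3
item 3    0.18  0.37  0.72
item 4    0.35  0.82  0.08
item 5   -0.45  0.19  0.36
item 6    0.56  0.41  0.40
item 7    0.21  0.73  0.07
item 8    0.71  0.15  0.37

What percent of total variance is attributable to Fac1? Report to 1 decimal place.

20.3%

SS loadings for Fac1 = 0.18² + 0.35² + (-0.45)² + 0.56² + 0.21² + 0.71² = 1.2192
With 6 standardized items, total variance = 6. Proportion = 1.2192/6 = 0.2032 → 20.32%.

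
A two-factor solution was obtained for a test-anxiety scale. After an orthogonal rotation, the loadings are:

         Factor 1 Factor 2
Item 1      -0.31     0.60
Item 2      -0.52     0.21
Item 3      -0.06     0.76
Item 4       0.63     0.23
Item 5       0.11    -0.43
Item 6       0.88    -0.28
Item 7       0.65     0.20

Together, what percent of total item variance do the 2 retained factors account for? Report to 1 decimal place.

47.3%

SS loadings by factor: 1.9760, 1.3379; total = 3.3139.
Total variance with 7 standardized items is 7, so the solution explains 3.3139/7 = 0.4734 = 47.34%.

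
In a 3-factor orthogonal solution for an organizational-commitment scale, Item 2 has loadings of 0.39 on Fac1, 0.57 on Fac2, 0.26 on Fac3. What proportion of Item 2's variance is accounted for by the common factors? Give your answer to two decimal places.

0.54

h² = 0.39² + 0.57² + 0.26² = 0.1521 + 0.3249 + 0.0676 = 0.5446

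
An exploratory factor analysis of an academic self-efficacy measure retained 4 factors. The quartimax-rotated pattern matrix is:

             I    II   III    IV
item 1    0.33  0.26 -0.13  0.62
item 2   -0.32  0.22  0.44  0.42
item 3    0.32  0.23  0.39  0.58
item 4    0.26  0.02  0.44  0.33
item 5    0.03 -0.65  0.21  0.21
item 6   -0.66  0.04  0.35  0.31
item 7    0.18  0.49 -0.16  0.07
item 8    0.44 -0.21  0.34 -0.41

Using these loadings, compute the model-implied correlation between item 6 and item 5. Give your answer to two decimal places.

r̂ = Σ λ_i·λ_j across factors = (-0.66)(0.03) + (0.04)(-0.65) + (0.35)(0.21) + (0.31)(0.21)
  = -0.0198 -0.0260 +0.0735 +0.0651 = 0.0928

0.09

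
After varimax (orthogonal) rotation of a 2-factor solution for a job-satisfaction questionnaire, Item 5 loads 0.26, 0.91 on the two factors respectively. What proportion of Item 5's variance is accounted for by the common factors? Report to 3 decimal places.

h² = 0.26² + 0.91² = 0.0676 + 0.8281 = 0.8957

0.896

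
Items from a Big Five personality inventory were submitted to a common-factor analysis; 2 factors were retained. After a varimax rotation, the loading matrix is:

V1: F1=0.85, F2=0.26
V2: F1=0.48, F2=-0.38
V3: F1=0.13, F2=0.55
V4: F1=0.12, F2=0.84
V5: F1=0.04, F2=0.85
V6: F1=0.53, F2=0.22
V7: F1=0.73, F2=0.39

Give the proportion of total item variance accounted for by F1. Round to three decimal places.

0.257

SS loadings for F1 = 0.85² + 0.48² + 0.13² + 0.12² + 0.04² + 0.53² + 0.73² = 1.7996
Proportion of variance = 1.7996 / 7 = 0.2571.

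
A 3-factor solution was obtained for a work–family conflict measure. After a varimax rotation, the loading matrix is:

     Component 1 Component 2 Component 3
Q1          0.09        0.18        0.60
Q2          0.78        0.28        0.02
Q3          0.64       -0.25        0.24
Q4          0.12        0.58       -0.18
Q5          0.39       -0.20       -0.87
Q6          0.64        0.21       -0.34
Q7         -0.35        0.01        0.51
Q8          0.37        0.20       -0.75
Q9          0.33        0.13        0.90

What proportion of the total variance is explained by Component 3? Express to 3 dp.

SS loadings for Component 3 = 0.60² + 0.02² + 0.24² + (-0.18)² + (-0.87)² + (-0.34)² + 0.51² + (-0.75)² + 0.90² = 2.9555
Proportion of variance = 2.9555 / 9 = 0.3284.

0.328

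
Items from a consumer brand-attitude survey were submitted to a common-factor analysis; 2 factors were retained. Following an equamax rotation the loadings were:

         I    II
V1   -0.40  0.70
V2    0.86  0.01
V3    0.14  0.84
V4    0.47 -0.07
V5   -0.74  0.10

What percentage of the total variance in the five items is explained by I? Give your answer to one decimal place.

33.8%

SS loadings for I = (-0.40)² + 0.86² + 0.14² + 0.47² + (-0.74)² = 1.6877
With 5 standardized items, total variance = 5. Proportion = 1.6877/5 = 0.3375 → 33.75%.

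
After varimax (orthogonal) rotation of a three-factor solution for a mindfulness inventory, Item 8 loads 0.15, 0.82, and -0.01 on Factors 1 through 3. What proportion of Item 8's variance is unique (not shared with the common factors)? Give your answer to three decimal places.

0.305

h² = 0.15² + 0.82² + (-0.01)² = 0.0225 + 0.6724 + 0.0001 = 0.6950
Uniqueness u² = 1 − h² = 1 − 0.6950 = 0.3050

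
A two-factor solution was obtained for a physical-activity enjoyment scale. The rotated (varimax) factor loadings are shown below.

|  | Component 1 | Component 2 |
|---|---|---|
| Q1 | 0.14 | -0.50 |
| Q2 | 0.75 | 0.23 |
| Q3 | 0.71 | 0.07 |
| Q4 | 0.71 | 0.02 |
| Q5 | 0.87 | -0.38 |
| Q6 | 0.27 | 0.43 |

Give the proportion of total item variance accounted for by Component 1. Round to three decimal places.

0.403

SS loadings for Component 1 = 0.14² + 0.75² + 0.71² + 0.71² + 0.87² + 0.27² = 2.4201
Proportion of variance = 2.4201 / 6 = 0.4034.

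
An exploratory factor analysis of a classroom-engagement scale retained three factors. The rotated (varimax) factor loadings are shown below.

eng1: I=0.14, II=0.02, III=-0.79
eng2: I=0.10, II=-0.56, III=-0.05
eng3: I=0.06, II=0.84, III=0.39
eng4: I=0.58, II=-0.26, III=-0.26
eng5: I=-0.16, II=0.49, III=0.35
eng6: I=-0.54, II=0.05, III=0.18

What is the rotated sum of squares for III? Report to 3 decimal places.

SS loadings for III = (-0.79)² + (-0.05)² + 0.39² + (-0.26)² + 0.35² + 0.18² = 0.6241 + 0.0025 + 0.1521 + 0.0676 + 0.1225 + 0.0324 = 1.0012

1.001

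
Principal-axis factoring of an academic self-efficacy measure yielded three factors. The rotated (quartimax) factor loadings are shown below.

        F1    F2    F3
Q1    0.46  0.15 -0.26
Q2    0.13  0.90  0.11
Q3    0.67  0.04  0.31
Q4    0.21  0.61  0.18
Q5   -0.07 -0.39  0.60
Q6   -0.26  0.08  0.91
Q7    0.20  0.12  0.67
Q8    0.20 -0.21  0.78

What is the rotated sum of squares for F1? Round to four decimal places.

0.8740

SS loadings for F1 = 0.46² + 0.13² + 0.67² + 0.21² + (-0.07)² + (-0.26)² + 0.20² + 0.20² = 0.2116 + 0.0169 + 0.4489 + 0.0441 + 0.0049 + 0.0676 + 0.0400 + 0.0400 = 0.8740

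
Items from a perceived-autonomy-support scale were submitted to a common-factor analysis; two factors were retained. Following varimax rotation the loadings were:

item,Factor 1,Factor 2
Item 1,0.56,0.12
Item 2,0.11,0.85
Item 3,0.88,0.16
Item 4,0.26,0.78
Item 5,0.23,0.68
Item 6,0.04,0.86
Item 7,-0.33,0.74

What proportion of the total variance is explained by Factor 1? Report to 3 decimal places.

SS loadings for Factor 1 = 0.56² + 0.11² + 0.88² + 0.26² + 0.23² + 0.04² + (-0.33)² = 1.3311
Proportion of variance = 1.3311 / 7 = 0.1902.

0.190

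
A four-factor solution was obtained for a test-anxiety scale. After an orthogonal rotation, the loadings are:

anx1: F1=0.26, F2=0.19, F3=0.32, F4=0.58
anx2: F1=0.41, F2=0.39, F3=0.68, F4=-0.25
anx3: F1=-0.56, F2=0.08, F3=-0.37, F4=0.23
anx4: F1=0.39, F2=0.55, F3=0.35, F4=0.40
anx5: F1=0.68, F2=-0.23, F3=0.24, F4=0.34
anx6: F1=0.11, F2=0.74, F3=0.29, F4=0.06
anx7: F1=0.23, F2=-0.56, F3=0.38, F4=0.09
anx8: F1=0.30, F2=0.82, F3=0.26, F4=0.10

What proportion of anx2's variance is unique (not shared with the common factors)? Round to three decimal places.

h² = 0.41² + 0.39² + 0.68² + (-0.25)² = 0.1681 + 0.1521 + 0.4624 + 0.0625 = 0.8451
Uniqueness u² = 1 − h² = 1 − 0.8451 = 0.1549

0.155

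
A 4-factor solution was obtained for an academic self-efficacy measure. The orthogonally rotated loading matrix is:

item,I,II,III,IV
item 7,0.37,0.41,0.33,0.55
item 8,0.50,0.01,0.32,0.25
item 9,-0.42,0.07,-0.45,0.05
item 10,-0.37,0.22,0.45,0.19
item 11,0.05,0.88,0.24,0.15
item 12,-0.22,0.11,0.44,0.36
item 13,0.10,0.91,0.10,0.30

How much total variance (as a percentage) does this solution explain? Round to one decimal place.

Communalities: 0.7164, 0.4150, 0.3863, 0.4239, 0.8570, 0.3837, 0.9381; Σh² = 4.1204.
Total variance with 7 standardized items is 7, so the solution explains 4.1204/7 = 0.5886 = 58.86%.

58.9%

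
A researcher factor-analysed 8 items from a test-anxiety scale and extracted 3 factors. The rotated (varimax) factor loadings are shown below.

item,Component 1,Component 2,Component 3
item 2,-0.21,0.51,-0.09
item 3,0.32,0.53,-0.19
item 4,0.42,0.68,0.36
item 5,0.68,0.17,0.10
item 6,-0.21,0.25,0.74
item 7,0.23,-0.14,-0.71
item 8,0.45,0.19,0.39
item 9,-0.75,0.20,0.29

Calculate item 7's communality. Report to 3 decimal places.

h² = 0.23² + (-0.14)² + (-0.71)² = 0.0529 + 0.0196 + 0.5041 = 0.5766

0.577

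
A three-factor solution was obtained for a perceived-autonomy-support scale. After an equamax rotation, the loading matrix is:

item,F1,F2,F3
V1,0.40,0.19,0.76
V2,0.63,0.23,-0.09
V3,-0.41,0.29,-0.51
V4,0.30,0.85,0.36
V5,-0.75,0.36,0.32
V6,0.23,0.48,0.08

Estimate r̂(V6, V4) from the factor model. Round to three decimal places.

r̂ = Σ λ_i·λ_j across factors = (0.23)(0.30) + (0.48)(0.85) + (0.08)(0.36)
  = +0.0690 +0.4080 +0.0288 = 0.5058

0.506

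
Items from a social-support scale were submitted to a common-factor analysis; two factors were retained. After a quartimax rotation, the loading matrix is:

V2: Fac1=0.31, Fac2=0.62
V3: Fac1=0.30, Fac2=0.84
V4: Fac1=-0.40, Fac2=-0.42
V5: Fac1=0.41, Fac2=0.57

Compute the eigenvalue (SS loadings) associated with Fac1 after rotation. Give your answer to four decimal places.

0.5142

SS loadings for Fac1 = 0.31² + 0.30² + (-0.40)² + 0.41² = 0.0961 + 0.0900 + 0.1600 + 0.1681 = 0.5142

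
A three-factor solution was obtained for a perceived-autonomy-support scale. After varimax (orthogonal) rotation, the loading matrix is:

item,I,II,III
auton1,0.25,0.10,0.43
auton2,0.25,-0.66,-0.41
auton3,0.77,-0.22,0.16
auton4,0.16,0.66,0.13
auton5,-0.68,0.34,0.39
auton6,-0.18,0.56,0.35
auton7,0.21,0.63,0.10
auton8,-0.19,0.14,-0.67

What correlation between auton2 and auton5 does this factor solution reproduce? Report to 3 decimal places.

r̂ = Σ λ_i·λ_j across factors = (0.25)(-0.68) + (-0.66)(0.34) + (-0.41)(0.39)
  = -0.1700 -0.2244 -0.1599 = -0.5543

-0.554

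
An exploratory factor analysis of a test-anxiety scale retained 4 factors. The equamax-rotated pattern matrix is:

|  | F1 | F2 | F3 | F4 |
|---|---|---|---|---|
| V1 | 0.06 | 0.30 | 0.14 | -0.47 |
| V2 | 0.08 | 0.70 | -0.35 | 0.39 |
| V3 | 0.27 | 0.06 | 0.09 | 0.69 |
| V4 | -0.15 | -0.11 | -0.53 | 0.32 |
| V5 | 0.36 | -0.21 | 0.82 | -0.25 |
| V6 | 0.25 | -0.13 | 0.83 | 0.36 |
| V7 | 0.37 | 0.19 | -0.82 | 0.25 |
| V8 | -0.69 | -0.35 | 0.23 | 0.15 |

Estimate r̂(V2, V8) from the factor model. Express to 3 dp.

-0.322

r̂ = Σ λ_i·λ_j across factors = (0.08)(-0.69) + (0.70)(-0.35) + (-0.35)(0.23) + (0.39)(0.15)
  = -0.0552 -0.2450 -0.0805 +0.0585 = -0.3222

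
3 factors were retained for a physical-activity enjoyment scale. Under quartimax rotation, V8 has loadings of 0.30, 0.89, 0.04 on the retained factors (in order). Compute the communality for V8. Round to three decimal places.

h² = 0.30² + 0.89² + 0.04² = 0.0900 + 0.7921 + 0.0016 = 0.8837

0.884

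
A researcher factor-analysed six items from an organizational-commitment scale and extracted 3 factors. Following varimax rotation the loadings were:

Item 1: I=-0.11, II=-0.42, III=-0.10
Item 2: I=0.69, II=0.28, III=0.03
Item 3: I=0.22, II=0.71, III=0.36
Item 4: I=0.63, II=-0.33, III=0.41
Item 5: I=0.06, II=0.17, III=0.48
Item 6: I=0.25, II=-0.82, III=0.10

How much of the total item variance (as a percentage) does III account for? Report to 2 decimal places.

9.15%

SS loadings for III = (-0.10)² + 0.03² + 0.36² + 0.41² + 0.48² + 0.10² = 0.5490
With 6 standardized items, total variance = 6. Proportion = 0.5490/6 = 0.0915 → 9.15%.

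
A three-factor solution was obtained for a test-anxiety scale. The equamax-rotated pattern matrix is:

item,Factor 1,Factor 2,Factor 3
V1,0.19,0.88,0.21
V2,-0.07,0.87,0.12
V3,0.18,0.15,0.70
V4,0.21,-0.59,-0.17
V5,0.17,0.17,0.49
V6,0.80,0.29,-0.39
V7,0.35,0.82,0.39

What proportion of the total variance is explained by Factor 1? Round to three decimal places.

SS loadings for Factor 1 = 0.19² + (-0.07)² + 0.18² + 0.21² + 0.17² + 0.80² + 0.35² = 0.9089
Proportion of variance = 0.9089 / 7 = 0.1298.

0.130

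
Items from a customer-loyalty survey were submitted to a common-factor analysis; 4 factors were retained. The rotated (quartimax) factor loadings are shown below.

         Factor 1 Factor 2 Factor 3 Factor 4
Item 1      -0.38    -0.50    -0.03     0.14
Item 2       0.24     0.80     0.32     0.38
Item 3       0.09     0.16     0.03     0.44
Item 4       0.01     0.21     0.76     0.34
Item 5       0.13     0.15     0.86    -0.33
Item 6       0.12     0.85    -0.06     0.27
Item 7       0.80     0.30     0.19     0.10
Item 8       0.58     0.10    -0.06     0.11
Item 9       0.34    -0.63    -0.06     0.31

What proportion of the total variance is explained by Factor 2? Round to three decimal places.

SS loadings for Factor 2 = (-0.50)² + 0.80² + 0.16² + 0.21² + 0.15² + 0.85² + 0.30² + 0.10² + (-0.63)² = 2.2016
Proportion of variance = 2.2016 / 9 = 0.2446.

0.245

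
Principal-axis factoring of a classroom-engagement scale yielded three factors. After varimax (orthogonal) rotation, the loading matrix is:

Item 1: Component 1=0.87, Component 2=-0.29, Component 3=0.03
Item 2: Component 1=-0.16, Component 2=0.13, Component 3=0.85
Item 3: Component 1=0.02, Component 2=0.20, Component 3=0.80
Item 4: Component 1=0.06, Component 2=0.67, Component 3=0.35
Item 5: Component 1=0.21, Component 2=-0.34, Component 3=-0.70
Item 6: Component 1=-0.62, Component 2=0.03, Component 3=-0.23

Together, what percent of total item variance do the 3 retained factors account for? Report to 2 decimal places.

Communalities: 0.8419, 0.7650, 0.6804, 0.5750, 0.6497, 0.4382; Σh² = 3.9502.
Total variance with 6 standardized items is 6, so the solution explains 3.9502/6 = 0.6584 = 65.84%.

65.84%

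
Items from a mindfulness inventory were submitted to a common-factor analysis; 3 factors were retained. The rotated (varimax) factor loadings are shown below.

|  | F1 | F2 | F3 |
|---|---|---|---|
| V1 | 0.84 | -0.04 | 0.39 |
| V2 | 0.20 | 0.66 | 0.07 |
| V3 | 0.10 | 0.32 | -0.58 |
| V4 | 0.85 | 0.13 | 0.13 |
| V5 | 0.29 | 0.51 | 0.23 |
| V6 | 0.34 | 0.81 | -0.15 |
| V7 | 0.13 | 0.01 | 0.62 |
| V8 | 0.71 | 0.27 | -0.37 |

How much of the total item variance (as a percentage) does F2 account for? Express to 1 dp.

SS loadings for F2 = (-0.04)² + 0.66² + 0.32² + 0.13² + 0.51² + 0.81² + 0.01² + 0.27² = 1.5457
With 8 standardized items, total variance = 8. Proportion = 1.5457/8 = 0.1932 → 19.32%.

19.3%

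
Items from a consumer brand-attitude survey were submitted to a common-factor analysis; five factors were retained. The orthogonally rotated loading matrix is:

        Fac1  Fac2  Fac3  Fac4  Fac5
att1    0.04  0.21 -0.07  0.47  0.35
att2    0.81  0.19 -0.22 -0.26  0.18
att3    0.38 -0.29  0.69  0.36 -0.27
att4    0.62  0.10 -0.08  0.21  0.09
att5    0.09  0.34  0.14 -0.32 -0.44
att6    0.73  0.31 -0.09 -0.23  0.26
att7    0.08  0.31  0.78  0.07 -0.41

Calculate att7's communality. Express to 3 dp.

0.884

h² = 0.08² + 0.31² + 0.78² + 0.07² + (-0.41)² = 0.0064 + 0.0961 + 0.6084 + 0.0049 + 0.1681 = 0.8839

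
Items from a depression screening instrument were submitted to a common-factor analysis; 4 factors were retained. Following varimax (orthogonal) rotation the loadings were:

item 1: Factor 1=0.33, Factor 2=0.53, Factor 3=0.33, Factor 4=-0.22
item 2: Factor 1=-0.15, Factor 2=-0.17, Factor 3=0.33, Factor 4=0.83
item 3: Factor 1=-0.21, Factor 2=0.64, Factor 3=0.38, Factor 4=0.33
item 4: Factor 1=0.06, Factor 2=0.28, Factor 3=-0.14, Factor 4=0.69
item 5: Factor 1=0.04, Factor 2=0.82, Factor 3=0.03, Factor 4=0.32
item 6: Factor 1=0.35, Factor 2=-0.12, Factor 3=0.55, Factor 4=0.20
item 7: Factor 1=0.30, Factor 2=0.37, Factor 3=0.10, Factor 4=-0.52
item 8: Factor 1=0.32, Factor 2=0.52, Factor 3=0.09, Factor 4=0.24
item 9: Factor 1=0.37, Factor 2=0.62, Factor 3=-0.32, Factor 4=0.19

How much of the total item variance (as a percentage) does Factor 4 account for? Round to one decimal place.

SS loadings for Factor 4 = (-0.22)² + 0.83² + 0.33² + 0.69² + 0.32² + 0.20² + (-0.52)² + 0.24² + 0.19² = 1.8288
With 9 standardized items, total variance = 9. Proportion = 1.8288/9 = 0.2032 → 20.32%.

20.3%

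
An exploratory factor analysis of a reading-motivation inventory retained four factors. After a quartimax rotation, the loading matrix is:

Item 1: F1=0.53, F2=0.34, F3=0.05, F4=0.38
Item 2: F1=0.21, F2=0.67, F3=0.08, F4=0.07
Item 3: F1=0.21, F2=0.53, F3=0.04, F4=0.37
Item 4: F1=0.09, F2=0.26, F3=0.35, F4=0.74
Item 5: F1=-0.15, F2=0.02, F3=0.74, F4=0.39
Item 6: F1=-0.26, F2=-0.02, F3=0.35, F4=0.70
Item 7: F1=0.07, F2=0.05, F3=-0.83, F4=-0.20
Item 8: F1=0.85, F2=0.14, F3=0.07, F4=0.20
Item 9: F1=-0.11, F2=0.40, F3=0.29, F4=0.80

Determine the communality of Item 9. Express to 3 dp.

0.896

h² = (-0.11)² + 0.40² + 0.29² + 0.80² = 0.0121 + 0.1600 + 0.0841 + 0.6400 = 0.8962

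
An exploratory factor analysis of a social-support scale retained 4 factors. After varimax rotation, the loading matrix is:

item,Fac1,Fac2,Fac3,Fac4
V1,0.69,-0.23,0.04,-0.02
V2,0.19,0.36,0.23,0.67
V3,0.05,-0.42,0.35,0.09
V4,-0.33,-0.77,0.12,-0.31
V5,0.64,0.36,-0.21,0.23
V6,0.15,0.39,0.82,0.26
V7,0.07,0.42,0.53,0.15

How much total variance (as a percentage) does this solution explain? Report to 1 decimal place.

62.2%

SS loadings by factor: 1.0606, 1.4099, 1.1888, 0.6965; total = 4.3558.
Total variance with 7 standardized items is 7, so the solution explains 4.3558/7 = 0.6223 = 62.23%.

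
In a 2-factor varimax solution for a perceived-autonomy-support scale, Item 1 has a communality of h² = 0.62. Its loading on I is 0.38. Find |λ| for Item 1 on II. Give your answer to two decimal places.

Under orthogonal rotation h² = Σλ², so λ_II² = h² − (0.1444) = 0.62 − 0.1444 = 0.4756.
|λ| = √0.4756 = 0.6896.

0.69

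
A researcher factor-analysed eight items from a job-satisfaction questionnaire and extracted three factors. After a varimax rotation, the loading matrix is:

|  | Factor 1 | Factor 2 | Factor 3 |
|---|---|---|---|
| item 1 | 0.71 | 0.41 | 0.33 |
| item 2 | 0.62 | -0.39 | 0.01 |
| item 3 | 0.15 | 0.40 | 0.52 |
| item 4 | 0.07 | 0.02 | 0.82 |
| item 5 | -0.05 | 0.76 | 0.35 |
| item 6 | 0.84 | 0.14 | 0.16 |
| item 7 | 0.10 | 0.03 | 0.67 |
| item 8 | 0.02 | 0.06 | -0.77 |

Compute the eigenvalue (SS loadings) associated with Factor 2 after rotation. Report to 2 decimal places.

1.08

SS loadings for Factor 2 = 0.41² + (-0.39)² + 0.40² + 0.02² + 0.76² + 0.14² + 0.03² + 0.06² = 0.1681 + 0.1521 + 0.1600 + 0.0004 + 0.5776 + 0.0196 + 0.0009 + 0.0036 = 1.0823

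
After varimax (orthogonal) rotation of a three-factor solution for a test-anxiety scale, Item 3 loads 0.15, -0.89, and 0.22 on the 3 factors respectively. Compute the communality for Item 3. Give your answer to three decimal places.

h² = 0.15² + (-0.89)² + 0.22² = 0.0225 + 0.7921 + 0.0484 = 0.8630

0.863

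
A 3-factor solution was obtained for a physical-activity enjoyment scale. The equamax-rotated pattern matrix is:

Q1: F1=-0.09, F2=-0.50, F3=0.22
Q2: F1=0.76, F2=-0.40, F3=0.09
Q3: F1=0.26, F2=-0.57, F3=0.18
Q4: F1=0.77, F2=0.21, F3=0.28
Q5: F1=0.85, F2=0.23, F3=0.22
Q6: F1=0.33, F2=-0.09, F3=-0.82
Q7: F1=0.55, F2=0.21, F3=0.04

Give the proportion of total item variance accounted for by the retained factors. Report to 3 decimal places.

Communalities: 0.3065, 0.7457, 0.4249, 0.7154, 0.8238, 0.7894, 0.3482; Σh² = 4.1539.
Total variance with 7 standardized items is 7, so the solution explains 4.1539/7 = 0.5934.

0.593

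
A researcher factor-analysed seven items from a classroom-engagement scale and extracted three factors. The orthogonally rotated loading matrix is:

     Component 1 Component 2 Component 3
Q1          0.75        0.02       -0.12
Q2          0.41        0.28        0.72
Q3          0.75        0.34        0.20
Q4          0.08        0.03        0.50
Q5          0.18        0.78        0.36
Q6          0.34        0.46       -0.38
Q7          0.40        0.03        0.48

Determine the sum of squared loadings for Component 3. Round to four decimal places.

1.3272

SS loadings for Component 3 = (-0.12)² + 0.72² + 0.20² + 0.50² + 0.36² + (-0.38)² + 0.48² = 0.0144 + 0.5184 + 0.0400 + 0.2500 + 0.1296 + 0.1444 + 0.2304 = 1.3272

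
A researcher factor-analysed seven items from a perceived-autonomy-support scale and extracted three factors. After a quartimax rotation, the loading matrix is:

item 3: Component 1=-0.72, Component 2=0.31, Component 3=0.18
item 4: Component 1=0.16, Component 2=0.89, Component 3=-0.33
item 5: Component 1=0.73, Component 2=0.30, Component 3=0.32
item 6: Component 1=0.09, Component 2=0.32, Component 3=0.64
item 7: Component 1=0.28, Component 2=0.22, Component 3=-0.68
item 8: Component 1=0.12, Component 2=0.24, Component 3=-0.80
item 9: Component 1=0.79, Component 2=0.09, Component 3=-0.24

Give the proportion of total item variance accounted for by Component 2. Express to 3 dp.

0.171

SS loadings for Component 2 = 0.31² + 0.89² + 0.30² + 0.32² + 0.22² + 0.24² + 0.09² = 1.1947
Proportion of variance = 1.1947 / 7 = 0.1707.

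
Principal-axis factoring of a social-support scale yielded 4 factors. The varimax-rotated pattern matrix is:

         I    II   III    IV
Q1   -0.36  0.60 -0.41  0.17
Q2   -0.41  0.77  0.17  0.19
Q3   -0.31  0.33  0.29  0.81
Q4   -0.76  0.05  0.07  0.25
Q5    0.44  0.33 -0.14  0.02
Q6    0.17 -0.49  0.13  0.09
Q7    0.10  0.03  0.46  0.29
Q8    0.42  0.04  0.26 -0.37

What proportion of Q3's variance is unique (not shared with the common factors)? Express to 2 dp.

0.05

h² = (-0.31)² + 0.33² + 0.29² + 0.81² = 0.0961 + 0.1089 + 0.0841 + 0.6561 = 0.9452
Uniqueness u² = 1 − h² = 1 − 0.9452 = 0.0548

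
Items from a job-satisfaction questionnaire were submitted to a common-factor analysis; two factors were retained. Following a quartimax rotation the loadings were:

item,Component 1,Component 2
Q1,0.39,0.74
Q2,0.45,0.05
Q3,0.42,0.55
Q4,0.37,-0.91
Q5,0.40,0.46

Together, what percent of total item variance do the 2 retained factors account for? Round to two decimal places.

54.40%

Communalities: 0.6997, 0.2050, 0.4789, 0.9650, 0.3716; Σh² = 2.7202.
Total variance with 5 standardized items is 5, so the solution explains 2.7202/5 = 0.5440 = 54.40%.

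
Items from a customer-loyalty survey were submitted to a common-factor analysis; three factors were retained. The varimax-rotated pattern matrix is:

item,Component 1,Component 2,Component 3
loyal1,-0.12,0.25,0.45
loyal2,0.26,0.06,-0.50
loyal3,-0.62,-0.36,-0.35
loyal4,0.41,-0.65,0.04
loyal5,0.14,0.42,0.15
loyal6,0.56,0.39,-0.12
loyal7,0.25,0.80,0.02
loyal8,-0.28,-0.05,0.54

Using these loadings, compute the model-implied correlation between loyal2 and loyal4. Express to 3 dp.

r̂ = Σ λ_i·λ_j across factors = (0.26)(0.41) + (0.06)(-0.65) + (-0.50)(0.04)
  = +0.1066 -0.0390 -0.0200 = 0.0476

0.048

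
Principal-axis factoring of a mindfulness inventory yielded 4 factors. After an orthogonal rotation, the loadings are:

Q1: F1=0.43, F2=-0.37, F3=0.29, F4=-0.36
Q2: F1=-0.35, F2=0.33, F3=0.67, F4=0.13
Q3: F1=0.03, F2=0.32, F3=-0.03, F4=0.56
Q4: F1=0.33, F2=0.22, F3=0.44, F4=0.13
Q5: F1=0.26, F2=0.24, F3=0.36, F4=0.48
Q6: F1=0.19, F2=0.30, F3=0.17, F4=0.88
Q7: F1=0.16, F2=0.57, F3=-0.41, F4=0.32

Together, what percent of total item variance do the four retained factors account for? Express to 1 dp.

Communalities: 0.5355, 0.6972, 0.4178, 0.3678, 0.4852, 0.9294, 0.6210; Σh² = 4.0539.
Total variance with 7 standardized items is 7, so the solution explains 4.0539/7 = 0.5791 = 57.91%.

57.9%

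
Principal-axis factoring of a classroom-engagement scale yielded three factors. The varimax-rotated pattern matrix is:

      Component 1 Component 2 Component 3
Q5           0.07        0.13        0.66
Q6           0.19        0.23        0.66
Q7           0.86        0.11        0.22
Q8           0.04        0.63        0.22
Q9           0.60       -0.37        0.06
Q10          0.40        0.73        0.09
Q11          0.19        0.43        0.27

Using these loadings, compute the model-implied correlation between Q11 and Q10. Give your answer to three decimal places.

0.414

r̂ = Σ λ_i·λ_j across factors = (0.19)(0.40) + (0.43)(0.73) + (0.27)(0.09)
  = +0.0760 +0.3139 +0.0243 = 0.4142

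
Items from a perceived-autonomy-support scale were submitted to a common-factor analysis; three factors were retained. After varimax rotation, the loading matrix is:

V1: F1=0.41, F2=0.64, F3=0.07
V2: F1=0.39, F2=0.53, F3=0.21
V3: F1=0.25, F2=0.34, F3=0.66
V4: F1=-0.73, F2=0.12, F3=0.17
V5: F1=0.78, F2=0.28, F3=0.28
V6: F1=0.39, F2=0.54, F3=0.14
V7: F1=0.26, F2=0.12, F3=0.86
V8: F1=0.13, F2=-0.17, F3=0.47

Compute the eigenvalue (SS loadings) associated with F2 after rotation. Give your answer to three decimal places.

1.234

SS loadings for F2 = 0.64² + 0.53² + 0.34² + 0.12² + 0.28² + 0.54² + 0.12² + (-0.17)² = 0.4096 + 0.2809 + 0.1156 + 0.0144 + 0.0784 + 0.2916 + 0.0144 + 0.0289 = 1.2338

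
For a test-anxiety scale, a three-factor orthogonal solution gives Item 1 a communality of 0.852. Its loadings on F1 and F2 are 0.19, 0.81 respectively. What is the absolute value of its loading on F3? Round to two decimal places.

0.40

Under orthogonal rotation h² = Σλ², so λ_F3² = h² − (0.6922) = 0.852 − 0.6922 = 0.1598.
|λ| = √0.1598 = 0.3997.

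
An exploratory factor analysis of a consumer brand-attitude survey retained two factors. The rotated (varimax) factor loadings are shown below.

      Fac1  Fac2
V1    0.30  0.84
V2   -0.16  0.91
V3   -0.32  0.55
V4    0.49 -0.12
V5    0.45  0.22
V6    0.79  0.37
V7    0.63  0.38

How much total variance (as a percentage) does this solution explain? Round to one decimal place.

55.2%

Communalities: 0.7956, 0.8537, 0.4049, 0.2545, 0.2509, 0.7610, 0.5413; Σh² = 3.8619.
Total variance with 7 standardized items is 7, so the solution explains 3.8619/7 = 0.5517 = 55.17%.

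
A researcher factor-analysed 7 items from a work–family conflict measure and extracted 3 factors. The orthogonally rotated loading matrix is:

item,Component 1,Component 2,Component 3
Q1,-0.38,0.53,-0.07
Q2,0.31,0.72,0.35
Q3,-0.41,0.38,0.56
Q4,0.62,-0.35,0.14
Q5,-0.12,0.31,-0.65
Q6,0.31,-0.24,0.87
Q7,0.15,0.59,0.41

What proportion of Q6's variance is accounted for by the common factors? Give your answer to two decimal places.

0.91

h² = 0.31² + (-0.24)² + 0.87² = 0.0961 + 0.0576 + 0.7569 = 0.9106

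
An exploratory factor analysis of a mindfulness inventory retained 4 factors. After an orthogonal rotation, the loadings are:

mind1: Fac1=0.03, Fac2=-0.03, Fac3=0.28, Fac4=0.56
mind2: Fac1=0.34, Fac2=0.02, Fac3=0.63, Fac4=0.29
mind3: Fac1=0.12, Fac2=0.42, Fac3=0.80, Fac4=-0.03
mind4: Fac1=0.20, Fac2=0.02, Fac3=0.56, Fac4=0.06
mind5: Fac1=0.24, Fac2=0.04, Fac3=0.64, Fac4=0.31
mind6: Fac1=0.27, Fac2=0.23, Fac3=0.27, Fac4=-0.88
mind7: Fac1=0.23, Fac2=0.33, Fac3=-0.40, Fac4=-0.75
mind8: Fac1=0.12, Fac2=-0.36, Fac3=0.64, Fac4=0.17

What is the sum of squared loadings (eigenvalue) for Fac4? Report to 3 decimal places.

1.864

SS loadings for Fac4 = 0.56² + 0.29² + (-0.03)² + 0.06² + 0.31² + (-0.88)² + (-0.75)² + 0.17² = 0.3136 + 0.0841 + 0.0009 + 0.0036 + 0.0961 + 0.7744 + 0.5625 + 0.0289 = 1.8641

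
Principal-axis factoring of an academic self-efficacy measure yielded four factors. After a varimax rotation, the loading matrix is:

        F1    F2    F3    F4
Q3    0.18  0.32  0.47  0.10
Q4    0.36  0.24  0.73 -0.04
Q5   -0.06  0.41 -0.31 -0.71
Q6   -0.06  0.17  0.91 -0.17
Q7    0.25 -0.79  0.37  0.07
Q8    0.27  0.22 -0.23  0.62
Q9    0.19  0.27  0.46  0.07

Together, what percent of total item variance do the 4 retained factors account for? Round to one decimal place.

Communalities: 0.3657, 0.7217, 0.7719, 0.8895, 0.8284, 0.5586, 0.3255; Σh² = 4.4613.
Total variance with 7 standardized items is 7, so the solution explains 4.4613/7 = 0.6373 = 63.73%.

63.7%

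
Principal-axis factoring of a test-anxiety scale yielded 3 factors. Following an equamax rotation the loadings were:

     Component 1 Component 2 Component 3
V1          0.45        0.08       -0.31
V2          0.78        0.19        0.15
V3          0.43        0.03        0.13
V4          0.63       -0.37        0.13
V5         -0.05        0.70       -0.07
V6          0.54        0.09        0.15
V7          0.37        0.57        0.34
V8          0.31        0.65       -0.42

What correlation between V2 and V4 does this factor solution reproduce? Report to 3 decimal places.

r̂ = Σ λ_i·λ_j across factors = (0.78)(0.63) + (0.19)(-0.37) + (0.15)(0.13)
  = +0.4914 -0.0703 +0.0195 = 0.4406

0.441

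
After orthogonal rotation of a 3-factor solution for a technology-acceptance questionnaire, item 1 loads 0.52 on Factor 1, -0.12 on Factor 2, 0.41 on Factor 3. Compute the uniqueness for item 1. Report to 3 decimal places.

h² = 0.52² + (-0.12)² + 0.41² = 0.2704 + 0.0144 + 0.1681 = 0.4529
Uniqueness u² = 1 − h² = 1 − 0.4529 = 0.5471

0.547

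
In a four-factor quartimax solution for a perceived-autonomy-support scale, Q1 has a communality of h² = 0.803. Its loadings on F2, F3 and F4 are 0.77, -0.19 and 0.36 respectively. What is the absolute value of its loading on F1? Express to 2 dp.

0.21

Under orthogonal rotation h² = Σλ², so λ_F1² = h² − (0.7586) = 0.803 − 0.7586 = 0.0444.
|λ| = √0.0444 = 0.2107.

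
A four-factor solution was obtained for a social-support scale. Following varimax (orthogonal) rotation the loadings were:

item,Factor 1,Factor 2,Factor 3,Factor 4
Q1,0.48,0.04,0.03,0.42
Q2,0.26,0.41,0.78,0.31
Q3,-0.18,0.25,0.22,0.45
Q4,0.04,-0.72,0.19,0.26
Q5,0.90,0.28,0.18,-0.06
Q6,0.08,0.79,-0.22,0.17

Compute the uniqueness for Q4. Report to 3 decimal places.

h² = 0.04² + (-0.72)² + 0.19² + 0.26² = 0.0016 + 0.5184 + 0.0361 + 0.0676 = 0.6237
Uniqueness u² = 1 − h² = 1 − 0.6237 = 0.3763

0.376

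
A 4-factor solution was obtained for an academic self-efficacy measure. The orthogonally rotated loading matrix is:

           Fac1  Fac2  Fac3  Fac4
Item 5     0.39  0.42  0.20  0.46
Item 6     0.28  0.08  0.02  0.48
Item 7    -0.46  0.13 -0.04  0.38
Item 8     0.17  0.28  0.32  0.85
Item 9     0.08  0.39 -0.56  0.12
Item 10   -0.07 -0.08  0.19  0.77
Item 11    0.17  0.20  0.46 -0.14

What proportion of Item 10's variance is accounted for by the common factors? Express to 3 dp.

h² = (-0.07)² + (-0.08)² + 0.19² + 0.77² = 0.0049 + 0.0064 + 0.0361 + 0.5929 = 0.6403

0.640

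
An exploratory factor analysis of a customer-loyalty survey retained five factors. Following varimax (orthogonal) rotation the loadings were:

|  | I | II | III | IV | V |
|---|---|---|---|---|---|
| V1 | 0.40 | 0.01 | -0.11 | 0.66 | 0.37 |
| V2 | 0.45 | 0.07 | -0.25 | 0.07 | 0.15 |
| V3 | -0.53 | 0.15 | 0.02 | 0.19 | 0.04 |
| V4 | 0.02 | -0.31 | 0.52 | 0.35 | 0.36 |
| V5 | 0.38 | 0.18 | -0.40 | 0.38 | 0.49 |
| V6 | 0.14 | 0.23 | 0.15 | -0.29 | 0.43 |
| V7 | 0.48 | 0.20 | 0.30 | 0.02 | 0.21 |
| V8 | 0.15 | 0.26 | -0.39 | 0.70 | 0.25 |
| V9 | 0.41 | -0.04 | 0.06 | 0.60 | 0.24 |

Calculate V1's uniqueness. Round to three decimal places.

0.255

h² = 0.40² + 0.01² + (-0.11)² + 0.66² + 0.37² = 0.1600 + 0.0001 + 0.0121 + 0.4356 + 0.1369 = 0.7447
Uniqueness u² = 1 − h² = 1 − 0.7447 = 0.2553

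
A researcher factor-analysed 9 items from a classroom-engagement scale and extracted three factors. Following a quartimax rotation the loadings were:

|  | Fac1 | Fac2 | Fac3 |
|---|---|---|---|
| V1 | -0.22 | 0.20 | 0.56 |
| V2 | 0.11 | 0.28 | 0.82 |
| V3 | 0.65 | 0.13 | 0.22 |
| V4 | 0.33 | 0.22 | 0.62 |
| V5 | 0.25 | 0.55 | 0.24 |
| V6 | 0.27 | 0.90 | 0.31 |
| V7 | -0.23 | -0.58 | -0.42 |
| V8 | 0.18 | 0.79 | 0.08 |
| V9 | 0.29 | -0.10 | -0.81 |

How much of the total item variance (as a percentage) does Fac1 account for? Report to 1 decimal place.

10.0%

SS loadings for Fac1 = (-0.22)² + 0.11² + 0.65² + 0.33² + 0.25² + 0.27² + (-0.23)² + 0.18² + 0.29² = 0.8967
With 9 standardized items, total variance = 9. Proportion = 0.8967/9 = 0.0996 → 9.96%.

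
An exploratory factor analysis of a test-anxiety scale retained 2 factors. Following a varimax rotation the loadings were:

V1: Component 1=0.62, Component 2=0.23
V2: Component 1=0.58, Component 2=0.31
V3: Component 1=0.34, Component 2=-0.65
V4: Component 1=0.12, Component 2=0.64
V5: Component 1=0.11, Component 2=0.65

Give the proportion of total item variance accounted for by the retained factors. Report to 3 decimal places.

0.453

Communalities: 0.4373, 0.4325, 0.5381, 0.4240, 0.4346; Σh² = 2.2665.
Total variance with 5 standardized items is 5, so the solution explains 2.2665/5 = 0.4533.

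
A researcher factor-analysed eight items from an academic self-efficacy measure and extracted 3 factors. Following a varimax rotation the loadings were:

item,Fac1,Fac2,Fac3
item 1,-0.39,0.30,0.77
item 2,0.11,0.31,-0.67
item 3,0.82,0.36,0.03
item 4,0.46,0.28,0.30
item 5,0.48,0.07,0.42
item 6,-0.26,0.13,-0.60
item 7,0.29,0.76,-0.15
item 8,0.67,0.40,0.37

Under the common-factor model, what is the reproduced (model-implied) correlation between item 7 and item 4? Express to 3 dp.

r̂ = Σ λ_i·λ_j across factors = (0.29)(0.46) + (0.76)(0.28) + (-0.15)(0.30)
  = +0.1334 +0.2128 -0.0450 = 0.3012

0.301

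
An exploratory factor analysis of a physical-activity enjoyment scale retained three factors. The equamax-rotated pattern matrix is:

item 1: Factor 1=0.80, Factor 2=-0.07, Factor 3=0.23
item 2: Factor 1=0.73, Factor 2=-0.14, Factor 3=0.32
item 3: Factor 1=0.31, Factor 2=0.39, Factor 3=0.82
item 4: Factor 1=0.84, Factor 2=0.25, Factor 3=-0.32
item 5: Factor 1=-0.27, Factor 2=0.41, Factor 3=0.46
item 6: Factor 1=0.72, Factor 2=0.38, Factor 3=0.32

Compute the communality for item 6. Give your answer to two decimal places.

0.77

h² = 0.72² + 0.38² + 0.32² = 0.5184 + 0.1444 + 0.1024 = 0.7652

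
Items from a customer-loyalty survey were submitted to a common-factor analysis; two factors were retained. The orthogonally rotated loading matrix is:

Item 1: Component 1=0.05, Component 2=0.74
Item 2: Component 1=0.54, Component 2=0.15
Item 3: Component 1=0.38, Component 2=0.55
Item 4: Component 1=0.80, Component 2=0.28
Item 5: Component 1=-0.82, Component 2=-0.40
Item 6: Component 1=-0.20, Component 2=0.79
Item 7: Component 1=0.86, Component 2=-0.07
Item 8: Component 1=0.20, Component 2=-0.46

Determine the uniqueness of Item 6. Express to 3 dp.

h² = (-0.20)² + 0.79² = 0.0400 + 0.6241 = 0.6641
Uniqueness u² = 1 − h² = 1 − 0.6641 = 0.3359

0.336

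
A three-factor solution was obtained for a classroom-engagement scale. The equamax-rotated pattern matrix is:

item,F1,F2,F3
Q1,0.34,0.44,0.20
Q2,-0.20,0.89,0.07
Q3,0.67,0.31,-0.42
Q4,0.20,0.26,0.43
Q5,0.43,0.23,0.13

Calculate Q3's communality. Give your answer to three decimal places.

h² = 0.67² + 0.31² + (-0.42)² = 0.4489 + 0.0961 + 0.1764 = 0.7214

0.721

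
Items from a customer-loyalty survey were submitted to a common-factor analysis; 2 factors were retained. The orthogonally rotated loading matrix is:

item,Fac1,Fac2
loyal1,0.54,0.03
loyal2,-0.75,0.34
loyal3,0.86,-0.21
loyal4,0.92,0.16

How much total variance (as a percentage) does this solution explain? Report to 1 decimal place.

Communalities: 0.2925, 0.6781, 0.7837, 0.8720; Σh² = 2.6263.
Total variance with 4 standardized items is 4, so the solution explains 2.6263/4 = 0.6566 = 65.66%.

65.7%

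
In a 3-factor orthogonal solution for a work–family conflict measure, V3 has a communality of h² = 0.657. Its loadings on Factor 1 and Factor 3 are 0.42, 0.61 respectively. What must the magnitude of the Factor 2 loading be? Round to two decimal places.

0.33

Under orthogonal rotation h² = Σλ², so λ_Factor 2² = h² − (0.5485) = 0.657 − 0.5485 = 0.1085.
|λ| = √0.1085 = 0.3294.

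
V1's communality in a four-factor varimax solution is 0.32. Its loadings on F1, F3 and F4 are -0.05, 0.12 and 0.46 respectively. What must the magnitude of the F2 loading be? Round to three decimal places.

Under orthogonal rotation h² = Σλ², so λ_F2² = h² − (0.2285) = 0.32 − 0.2285 = 0.0915.
|λ| = √0.0915 = 0.3025.

0.302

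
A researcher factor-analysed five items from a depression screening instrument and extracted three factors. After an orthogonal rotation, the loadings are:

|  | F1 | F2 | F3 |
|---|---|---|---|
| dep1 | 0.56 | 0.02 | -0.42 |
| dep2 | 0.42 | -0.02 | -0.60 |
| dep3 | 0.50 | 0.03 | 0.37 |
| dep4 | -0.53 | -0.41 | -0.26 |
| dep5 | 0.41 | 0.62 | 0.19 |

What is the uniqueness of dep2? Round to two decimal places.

0.46

h² = 0.42² + (-0.02)² + (-0.60)² = 0.1764 + 0.0004 + 0.3600 = 0.5368
Uniqueness u² = 1 − h² = 1 − 0.5368 = 0.4632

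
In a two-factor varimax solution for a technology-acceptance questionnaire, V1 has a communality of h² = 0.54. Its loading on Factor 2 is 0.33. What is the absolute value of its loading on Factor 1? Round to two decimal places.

Under orthogonal rotation h² = Σλ², so λ_Factor 1² = h² − (0.1089) = 0.54 − 0.1089 = 0.4311.
|λ| = √0.4311 = 0.6566.

0.66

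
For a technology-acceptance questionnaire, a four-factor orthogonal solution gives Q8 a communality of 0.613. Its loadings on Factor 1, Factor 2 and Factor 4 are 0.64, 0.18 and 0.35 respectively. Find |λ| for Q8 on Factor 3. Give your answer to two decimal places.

0.22

Under orthogonal rotation h² = Σλ², so λ_Factor 3² = h² − (0.5645) = 0.613 − 0.5645 = 0.0485.
|λ| = √0.0485 = 0.2202.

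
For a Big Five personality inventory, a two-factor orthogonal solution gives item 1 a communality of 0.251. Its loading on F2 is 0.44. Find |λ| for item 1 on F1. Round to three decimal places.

0.240

Under orthogonal rotation h² = Σλ², so λ_F1² = h² − (0.1936) = 0.251 − 0.1936 = 0.0574.
|λ| = √0.0574 = 0.2396.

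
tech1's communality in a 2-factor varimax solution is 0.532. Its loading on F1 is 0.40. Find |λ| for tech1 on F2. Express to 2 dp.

Under orthogonal rotation h² = Σλ², so λ_F2² = h² − (0.1600) = 0.532 − 0.1600 = 0.3720.
|λ| = √0.3720 = 0.6099.

0.61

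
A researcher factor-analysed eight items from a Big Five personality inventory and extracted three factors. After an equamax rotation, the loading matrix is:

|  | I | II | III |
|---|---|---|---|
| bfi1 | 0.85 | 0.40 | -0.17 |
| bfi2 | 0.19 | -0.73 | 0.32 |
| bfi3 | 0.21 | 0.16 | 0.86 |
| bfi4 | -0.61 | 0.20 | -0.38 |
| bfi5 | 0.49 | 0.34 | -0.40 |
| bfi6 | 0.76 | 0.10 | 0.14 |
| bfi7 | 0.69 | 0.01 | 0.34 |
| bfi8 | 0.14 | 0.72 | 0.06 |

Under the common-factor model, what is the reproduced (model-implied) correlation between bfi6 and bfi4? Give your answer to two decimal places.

-0.50

r̂ = Σ λ_i·λ_j across factors = (0.76)(-0.61) + (0.10)(0.20) + (0.14)(-0.38)
  = -0.4636 +0.0200 -0.0532 = -0.4968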